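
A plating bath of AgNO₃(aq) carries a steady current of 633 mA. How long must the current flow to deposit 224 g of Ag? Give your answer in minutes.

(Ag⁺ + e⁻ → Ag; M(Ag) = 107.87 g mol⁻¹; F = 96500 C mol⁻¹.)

5280 min

n(Ag) = m/M = 224 / 107.87 = 2.077 mol.
Each Ag atom requires 1 electron, so n(e⁻) = 1 × 2.077 = 2.077 mol.
Q = n(e⁻)·F = 2.077 × 96500 = 200400 C.
t = Q/I = 200400 / 0.6330 A = 316600 s = 5280 min.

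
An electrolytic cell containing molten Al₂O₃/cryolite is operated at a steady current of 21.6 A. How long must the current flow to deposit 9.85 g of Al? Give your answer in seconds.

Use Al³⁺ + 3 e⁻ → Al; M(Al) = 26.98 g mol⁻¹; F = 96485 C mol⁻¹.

4890 s

n(Al) = m/M = 9.85 / 26.98 = 0.3651 mol.
Each Al atom requires 3 electrons, so n(e⁻) = 3 × 0.3651 = 1.095 mol.
Q = n(e⁻)·F = 1.095 × 96485 = 105700 C.
t = Q/I = 105700 / 21.60 A = 4892 s.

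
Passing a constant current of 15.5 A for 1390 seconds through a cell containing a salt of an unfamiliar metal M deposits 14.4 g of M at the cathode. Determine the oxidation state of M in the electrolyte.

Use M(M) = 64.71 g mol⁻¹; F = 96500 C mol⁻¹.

Q = I·t = 15.50 A × 1390.0 s = 21540 C, so n(e⁻) = 21540/96500 = 0.2233 mol.
n(M) deposited = 14.4 / 64.71 = 0.2225 mol.
Electrons per atom = n(e⁻)/n(M) = 0.2233 / 0.2225 = 1.00 ≈ 1, so the ion is M⁺.

+1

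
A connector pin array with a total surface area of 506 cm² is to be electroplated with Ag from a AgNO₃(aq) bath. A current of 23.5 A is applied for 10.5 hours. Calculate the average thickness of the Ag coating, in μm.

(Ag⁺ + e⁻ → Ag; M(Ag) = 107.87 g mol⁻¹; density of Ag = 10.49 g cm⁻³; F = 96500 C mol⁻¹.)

1870 μm

Q = I·t = 23.50 × 37800 = 888300 C; n(e⁻) = 9.205 mol.
n(Ag) = n(e⁻)/1 = 9.205 mol, so m = 9.205 × 107.87 = 993.0 g.
Volume = m/ρ = 993.0 / 10.49 = 94.66 cm³.
Thickness = V/A = 94.66 / 506 = 0.187 cm = 1870 μm.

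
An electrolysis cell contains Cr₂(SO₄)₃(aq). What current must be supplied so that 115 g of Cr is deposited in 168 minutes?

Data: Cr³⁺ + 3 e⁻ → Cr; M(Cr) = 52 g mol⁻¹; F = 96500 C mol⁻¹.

n(Cr) = 115 / 52 = 2.212 mol.
n(e⁻) = 3 × 2.212 = 6.635 mol.
Q = n(e⁻)·F = 6.635 × 96500 = 640200 C.
I = Q/t = 640200 / 10080 s = 63.5 A.

63.5 A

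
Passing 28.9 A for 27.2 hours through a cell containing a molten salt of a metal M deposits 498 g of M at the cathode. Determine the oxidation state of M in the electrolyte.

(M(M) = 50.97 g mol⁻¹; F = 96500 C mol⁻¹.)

Q = I·t = 28.90 A × 97920 s = 2830000 C, so n(e⁻) = 2830000/96500 = 29.33 mol.
n(M) deposited = 498 / 50.97 = 9.770 mol.
Electrons per atom = n(e⁻)/n(M) = 29.33 / 9.770 = 3.00 ≈ 3, so the ion is M³⁺.

+3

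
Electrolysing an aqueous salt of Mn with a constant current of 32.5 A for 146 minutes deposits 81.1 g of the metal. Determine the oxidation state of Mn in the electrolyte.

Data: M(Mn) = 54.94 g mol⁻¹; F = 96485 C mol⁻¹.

+2

Q = I·t = 32.50 A × 8760.0 s = 284700 C, so n(e⁻) = 284700/96485 = 2.951 mol.
n(Mn) deposited = 81.1 / 54.94 = 1.476 mol.
Electrons per atom = n(e⁻)/n(Mn) = 2.951 / 1.476 = 2.00 ≈ 2, so the ion is Mn²⁺.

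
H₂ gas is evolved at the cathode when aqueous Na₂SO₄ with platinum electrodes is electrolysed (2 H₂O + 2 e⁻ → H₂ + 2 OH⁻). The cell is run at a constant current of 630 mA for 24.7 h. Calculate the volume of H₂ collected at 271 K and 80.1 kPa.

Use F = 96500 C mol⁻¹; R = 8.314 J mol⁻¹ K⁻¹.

Q = I·t = 0.6300 A × 88920 s = 56020 C.
n(e⁻) = Q/F = 56020 / 96500 = 0.5805 mol.
2 electrons are transferred per H₂ molecule, so n(H₂) = 0.5805 / 2 = 0.2903 mol.
V = nRT/P = (0.2903 × 8.314 × 271) / (80.1 × 10³ Pa) = 0.00816 m³ = 8.16 L.

8.16 L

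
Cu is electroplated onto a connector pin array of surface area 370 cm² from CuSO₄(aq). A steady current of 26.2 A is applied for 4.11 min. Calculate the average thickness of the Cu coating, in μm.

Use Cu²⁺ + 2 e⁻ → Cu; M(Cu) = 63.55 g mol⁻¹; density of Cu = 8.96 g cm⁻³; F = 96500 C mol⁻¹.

Q = I·t = 26.20 × 246.60 = 6461 C; n(e⁻) = 0.06695 mol.
n(Cu) = n(e⁻)/2 = 0.03348 mol, so m = 0.03348 × 63.55 = 2.127 g.
Volume = m/ρ = 2.127 / 8.96 = 0.2374 cm³.
Thickness = V/A = 0.2374 / 370 = 6.42 × 10⁻⁴ cm = 6.42 μm.

6.42 μm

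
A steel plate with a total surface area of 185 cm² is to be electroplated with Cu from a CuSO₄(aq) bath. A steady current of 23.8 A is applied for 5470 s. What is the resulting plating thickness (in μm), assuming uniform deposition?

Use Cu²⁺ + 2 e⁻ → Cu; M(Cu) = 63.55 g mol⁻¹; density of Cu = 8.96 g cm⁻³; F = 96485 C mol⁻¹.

Q = I·t = 23.80 × 5470.0 = 130200 C; n(e⁻) = 1.349 mol.
n(Cu) = n(e⁻)/2 = 0.6746 mol, so m = 0.6746 × 63.55 = 42.87 g.
Volume = m/ρ = 42.87 / 8.96 = 4.785 cm³.
Thickness = V/A = 4.785 / 185 = 0.0259 cm = 259 μm.

259 μm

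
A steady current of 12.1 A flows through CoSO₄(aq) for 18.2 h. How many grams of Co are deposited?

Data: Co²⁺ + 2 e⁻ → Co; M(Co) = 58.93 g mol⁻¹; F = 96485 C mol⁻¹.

242 g

Q = I·t = 12.10 A × 65520 s = 792800 C.
n(e⁻) = Q/F = 792800 / 96485 = 8.217 mol.
Co²⁺ + 2 e⁻ → Co, so n(Co) = n(e⁻)/2 = 4.108 mol.
m = n·M = 4.108 × 58.93 = 242 g.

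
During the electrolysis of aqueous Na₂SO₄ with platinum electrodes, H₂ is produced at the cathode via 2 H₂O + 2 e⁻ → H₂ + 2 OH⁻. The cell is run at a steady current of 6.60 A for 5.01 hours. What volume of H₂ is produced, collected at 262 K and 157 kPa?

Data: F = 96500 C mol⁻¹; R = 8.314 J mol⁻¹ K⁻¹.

Q = I·t = 6.600 A × 18036 s = 119000 C.
n(e⁻) = Q/F = 119000 / 96500 = 1.234 mol.
2 electrons are transferred per H₂ molecule, so n(H₂) = 1.234 / 2 = 0.6168 mol.
V = nRT/P = (0.6168 × 8.314 × 262) / (157 × 10³ Pa) = 0.00856 m³ = 8.56 L.

8.56 L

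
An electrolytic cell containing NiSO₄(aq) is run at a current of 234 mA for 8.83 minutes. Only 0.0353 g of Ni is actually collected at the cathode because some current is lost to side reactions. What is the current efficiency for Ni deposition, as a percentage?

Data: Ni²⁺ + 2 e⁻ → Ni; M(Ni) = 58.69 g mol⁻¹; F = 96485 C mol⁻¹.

Q = I·t = 0.2340 × 529.80 = 124.0 C; n(e⁻) = 124.0/96485 = 0.001285 mol.
Theoretical n(Ni) = n(e⁻)/2 = 0.0006424 mol, i.e. m_theo = 0.0006424 × 58.69 = 0.03771 g.
Efficiency = m_actual / m_theo = 0.0353 / 0.03771 = 93.6 %.

93.6 %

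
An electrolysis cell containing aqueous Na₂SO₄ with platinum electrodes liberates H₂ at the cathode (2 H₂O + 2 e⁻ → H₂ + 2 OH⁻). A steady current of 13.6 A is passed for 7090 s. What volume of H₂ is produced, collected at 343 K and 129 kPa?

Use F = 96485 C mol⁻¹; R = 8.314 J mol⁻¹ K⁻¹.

Q = I·t = 13.60 A × 7090.0 s = 96420 C.
n(e⁻) = Q/F = 96420 / 96485 = 0.9994 mol.
2 electrons are transferred per H₂ molecule, so n(H₂) = 0.9994 / 2 = 0.4997 mol.
V = nRT/P = (0.4997 × 8.314 × 343) / (129 × 10³ Pa) = 0.0110 m³ = 11.0 L.

11.0 L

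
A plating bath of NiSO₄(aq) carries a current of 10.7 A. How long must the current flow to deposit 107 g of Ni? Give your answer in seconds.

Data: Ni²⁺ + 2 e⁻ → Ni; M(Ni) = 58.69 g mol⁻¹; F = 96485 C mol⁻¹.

32900 s

n(Ni) = m/M = 107 / 58.69 = 1.823 mol.
Each Ni atom requires 2 electrons, so n(e⁻) = 2 × 1.823 = 3.646 mol.
Q = n(e⁻)·F = 3.646 × 96485 = 351800 C.
t = Q/I = 351800 / 10.70 A = 32880 s.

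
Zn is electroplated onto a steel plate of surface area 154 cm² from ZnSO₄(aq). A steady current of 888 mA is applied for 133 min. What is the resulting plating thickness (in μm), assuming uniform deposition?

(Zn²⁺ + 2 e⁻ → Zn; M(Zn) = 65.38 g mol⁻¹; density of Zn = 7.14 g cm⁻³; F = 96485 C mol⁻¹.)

21.8 μm

Q = I·t = 0.8880 × 7980.0 = 7086 C; n(e⁻) = 0.07344 mol.
n(Zn) = n(e⁻)/2 = 0.03672 mol, so m = 0.03672 × 65.38 = 2.401 g.
Volume = m/ρ = 2.401 / 7.14 = 0.3363 cm³.
Thickness = V/A = 0.3363 / 154 = 0.00218 cm = 21.8 μm.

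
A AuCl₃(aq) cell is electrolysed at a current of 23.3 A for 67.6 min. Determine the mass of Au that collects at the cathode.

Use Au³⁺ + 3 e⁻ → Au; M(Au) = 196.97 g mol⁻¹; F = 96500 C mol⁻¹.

Q = I·t = 23.30 A × 4056.0 s = 94500 C.
n(e⁻) = Q/F = 94500 / 96500 = 0.9793 mol.
Au³⁺ + 3 e⁻ → Au, so n(Au) = n(e⁻)/3 = 0.3264 mol.
m = n·M = 0.3264 × 196.97 = 64.3 g.

64.3 g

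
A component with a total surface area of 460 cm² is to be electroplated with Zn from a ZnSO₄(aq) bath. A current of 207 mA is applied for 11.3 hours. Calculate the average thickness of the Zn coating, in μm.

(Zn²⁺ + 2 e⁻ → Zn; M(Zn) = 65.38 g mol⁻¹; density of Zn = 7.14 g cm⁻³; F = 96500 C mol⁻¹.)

Q = I·t = 0.2070 × 40680 = 8421 C; n(e⁻) = 0.08726 mol.
n(Zn) = n(e⁻)/2 = 0.04363 mol, so m = 0.04363 × 65.38 = 2.853 g.
Volume = m/ρ = 2.853 / 7.14 = 0.3995 cm³.
Thickness = V/A = 0.3995 / 460 = 8.69 × 10⁻⁴ cm = 8.69 μm.

8.69 μm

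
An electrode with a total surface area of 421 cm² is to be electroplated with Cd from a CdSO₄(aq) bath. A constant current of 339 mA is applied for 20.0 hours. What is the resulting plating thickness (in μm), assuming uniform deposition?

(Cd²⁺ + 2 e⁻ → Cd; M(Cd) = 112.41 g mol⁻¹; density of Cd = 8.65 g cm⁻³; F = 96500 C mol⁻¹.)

Q = I·t = 0.3390 × 72000 = 24410 C; n(e⁻) = 0.2529 mol.
n(Cd) = n(e⁻)/2 = 0.1265 mol, so m = 0.1265 × 112.41 = 14.22 g.
Volume = m/ρ = 14.22 / 8.65 = 1.643 cm³.
Thickness = V/A = 1.643 / 421 = 0.00390 cm = 39.0 μm.

39.0 μm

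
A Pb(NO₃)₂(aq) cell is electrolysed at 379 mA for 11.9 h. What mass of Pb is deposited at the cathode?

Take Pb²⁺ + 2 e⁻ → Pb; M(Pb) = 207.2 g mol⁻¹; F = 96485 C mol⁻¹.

Q = I·t = 0.3790 A × 42840 s = 16240 C.
n(e⁻) = Q/F = 16240 / 96485 = 0.1683 mol.
Pb²⁺ + 2 e⁻ → Pb, so n(Pb) = n(e⁻)/2 = 0.08414 mol.
m = n·M = 0.08414 × 207.2 = 17.4 g.

17.4 g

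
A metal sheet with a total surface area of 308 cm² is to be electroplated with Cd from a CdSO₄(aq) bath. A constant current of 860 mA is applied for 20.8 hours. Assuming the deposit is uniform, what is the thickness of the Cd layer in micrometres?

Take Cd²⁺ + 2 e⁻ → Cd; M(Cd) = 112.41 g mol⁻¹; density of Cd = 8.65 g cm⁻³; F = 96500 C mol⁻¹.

141 μm

Q = I·t = 0.8600 × 74880 = 64400 C; n(e⁻) = 0.6673 mol.
n(Cd) = n(e⁻)/2 = 0.3337 mol, so m = 0.3337 × 112.41 = 37.51 g.
Volume = m/ρ = 37.51 / 8.65 = 4.336 cm³.
Thickness = V/A = 4.336 / 308 = 0.0141 cm = 141 μm.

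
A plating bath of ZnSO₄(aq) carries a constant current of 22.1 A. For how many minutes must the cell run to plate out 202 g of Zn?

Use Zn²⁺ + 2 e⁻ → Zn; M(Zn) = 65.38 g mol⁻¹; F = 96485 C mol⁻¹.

450 min

n(Zn) = m/M = 202 / 65.38 = 3.090 mol.
Each Zn atom requires 2 electrons, so n(e⁻) = 2 × 3.090 = 6.179 mol.
Q = n(e⁻)·F = 6.179 × 96485 = 596200 C.
t = Q/I = 596200 / 22.10 A = 26980 s = 450 min.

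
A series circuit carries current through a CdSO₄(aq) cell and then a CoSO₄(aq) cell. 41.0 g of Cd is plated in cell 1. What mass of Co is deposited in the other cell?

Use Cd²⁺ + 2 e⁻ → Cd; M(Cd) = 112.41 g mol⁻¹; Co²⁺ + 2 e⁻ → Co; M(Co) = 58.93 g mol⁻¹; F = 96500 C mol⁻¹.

n(Cd) = 41.0 / 112.41 = 0.3647 mol.
Since Cd²⁺ + 2 e⁻ → Cd, n(e⁻) passed = 2 × 0.3647 = 0.7295 mol.
Cells in series carry the same charge, so the same 0.7295 mol of electrons passes through cell 2.
Co²⁺ + 2 e⁻ → Co, so n(Co) = 0.7295 / 2 = 0.3647 mol.
m(Co) = 0.3647 × 58.93 = 21.5 g.

21.5 g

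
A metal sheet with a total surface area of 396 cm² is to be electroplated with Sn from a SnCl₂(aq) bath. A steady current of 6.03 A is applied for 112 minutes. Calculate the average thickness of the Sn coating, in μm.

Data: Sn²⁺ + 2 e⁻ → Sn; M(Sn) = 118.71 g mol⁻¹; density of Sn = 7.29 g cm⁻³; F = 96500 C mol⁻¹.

86.3 μm

Q = I·t = 6.030 × 6720.0 = 40520 C; n(e⁻) = 0.4199 mol.
n(Sn) = n(e⁻)/2 = 0.2100 mol, so m = 0.2100 × 118.71 = 24.92 g.
Volume = m/ρ = 24.92 / 7.29 = 3.419 cm³.
Thickness = V/A = 3.419 / 396 = 0.00863 cm = 86.3 μm.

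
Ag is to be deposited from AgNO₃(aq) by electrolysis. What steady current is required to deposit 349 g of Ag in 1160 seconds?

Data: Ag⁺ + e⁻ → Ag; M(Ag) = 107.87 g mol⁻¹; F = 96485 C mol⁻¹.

269 A

n(Ag) = 349 / 107.87 = 3.235 mol.
n(e⁻) = 1 × 3.235 = 3.235 mol.
Q = n(e⁻)·F = 3.235 × 96485 = 312200 C.
I = Q/t = 312200 / 1160.0 s = 269 A.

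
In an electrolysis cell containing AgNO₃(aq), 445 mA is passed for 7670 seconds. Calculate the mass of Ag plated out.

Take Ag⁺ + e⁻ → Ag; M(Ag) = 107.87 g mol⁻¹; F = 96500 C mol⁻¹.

3.82 g

Q = I·t = 0.4450 A × 7670.0 s = 3413 C.
n(e⁻) = Q/F = 3413 / 96500 = 0.03537 mol.
Ag⁺ + e⁻ → Ag, so n(Ag) = n(e⁻)/1 = 0.03537 mol.
m = n·M = 0.03537 × 107.87 = 3.82 g.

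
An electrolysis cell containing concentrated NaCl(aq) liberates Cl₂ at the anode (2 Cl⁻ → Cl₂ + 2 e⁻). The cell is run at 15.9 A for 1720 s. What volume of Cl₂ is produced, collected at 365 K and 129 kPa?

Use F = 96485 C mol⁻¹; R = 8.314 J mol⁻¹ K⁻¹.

3.33 L

Q = I·t = 15.90 A × 1720.0 s = 27350 C.
n(e⁻) = Q/F = 27350 / 96485 = 0.2834 mol.
2 electrons are transferred per Cl₂ molecule, so n(Cl₂) = 0.2834 / 2 = 0.1417 mol.
V = nRT/P = (0.1417 × 8.314 × 365) / (129 × 10³ Pa) = 0.00333 m³ = 3.33 L.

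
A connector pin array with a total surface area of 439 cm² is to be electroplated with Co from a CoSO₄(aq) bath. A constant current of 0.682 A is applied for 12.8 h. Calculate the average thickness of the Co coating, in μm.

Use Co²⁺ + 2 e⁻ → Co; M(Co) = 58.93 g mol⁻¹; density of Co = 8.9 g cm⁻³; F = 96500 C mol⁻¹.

24.6 μm

Q = I·t = 0.6820 × 46080 = 31430 C; n(e⁻) = 0.3257 mol.
n(Co) = n(e⁻)/2 = 0.1628 mol, so m = 0.1628 × 58.93 = 9.596 g.
Volume = m/ρ = 9.596 / 8.9 = 1.078 cm³.
Thickness = V/A = 1.078 / 439 = 0.00246 cm = 24.6 μm.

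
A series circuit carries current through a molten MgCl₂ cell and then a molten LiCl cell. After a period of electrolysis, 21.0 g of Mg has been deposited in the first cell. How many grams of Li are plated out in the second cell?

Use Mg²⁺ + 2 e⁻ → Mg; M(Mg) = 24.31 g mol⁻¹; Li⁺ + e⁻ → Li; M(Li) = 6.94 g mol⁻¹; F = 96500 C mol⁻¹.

n(Mg) = 21.0 / 24.31 = 0.8638 mol.
Since Mg²⁺ + 2 e⁻ → Mg, n(e⁻) passed = 2 × 0.8638 = 1.728 mol.
Cells in series carry the same charge, so the same 1.728 mol of electrons passes through cell 2.
Li⁺ + e⁻ → Li, so n(Li) = 1.728 / 1 = 1.728 mol.
m(Li) = 1.728 × 6.94 = 12.0 g.

12.0 g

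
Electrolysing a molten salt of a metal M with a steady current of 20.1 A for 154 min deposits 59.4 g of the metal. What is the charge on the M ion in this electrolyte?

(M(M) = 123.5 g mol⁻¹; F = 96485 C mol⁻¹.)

Q = I·t = 20.10 A × 9240.0 s = 185700 C, so n(e⁻) = 185700/96485 = 1.925 mol.
n(M) deposited = 59.4 / 123.5 = 0.4810 mol.
Electrons per atom = n(e⁻)/n(M) = 1.925 / 0.4810 = 4.00 ≈ 4, so the ion is M⁴⁺.

+4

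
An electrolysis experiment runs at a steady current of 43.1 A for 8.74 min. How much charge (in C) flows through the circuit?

22600 C

Q = I·t = 43.10 A × 524.40 s = 22600 C.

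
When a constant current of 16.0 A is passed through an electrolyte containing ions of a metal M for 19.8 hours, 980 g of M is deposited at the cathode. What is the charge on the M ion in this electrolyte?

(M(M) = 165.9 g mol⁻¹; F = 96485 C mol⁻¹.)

Q = I·t = 16.00 A × 71280 s = 1140000 C, so n(e⁻) = 1140000/96485 = 11.82 mol.
n(M) deposited = 980 / 165.9 = 5.907 mol.
Electrons per atom = n(e⁻)/n(M) = 11.82 / 5.907 = 2.00 ≈ 2, so the ion is M²⁺.

+2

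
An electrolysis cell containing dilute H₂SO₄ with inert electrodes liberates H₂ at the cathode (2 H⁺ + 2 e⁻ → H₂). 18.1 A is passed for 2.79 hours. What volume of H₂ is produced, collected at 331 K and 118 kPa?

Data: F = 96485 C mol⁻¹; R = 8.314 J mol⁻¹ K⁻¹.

22.0 L

Q = I·t = 18.10 A × 10044 s = 181800 C.
n(e⁻) = Q/F = 181800 / 96485 = 1.884 mol.
2 electrons are transferred per H₂ molecule, so n(H₂) = 1.884 / 2 = 0.9421 mol.
V = nRT/P = (0.9421 × 8.314 × 331) / (118 × 10³ Pa) = 0.0220 m³ = 22.0 L.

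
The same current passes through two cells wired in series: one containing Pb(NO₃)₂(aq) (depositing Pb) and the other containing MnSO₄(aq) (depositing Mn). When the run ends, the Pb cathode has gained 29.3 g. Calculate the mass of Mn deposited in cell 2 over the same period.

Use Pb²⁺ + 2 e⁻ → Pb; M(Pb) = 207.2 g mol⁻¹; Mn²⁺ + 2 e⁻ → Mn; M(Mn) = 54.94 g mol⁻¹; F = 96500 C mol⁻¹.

n(Pb) = 29.3 / 207.2 = 0.1414 mol.
Since Pb²⁺ + 2 e⁻ → Pb, n(e⁻) passed = 2 × 0.1414 = 0.2828 mol.
Cells in series carry the same charge, so the same 0.2828 mol of electrons passes through cell 2.
Mn²⁺ + 2 e⁻ → Mn, so n(Mn) = 0.2828 / 2 = 0.1414 mol.
m(Mn) = 0.1414 × 54.94 = 7.77 g.

7.77 g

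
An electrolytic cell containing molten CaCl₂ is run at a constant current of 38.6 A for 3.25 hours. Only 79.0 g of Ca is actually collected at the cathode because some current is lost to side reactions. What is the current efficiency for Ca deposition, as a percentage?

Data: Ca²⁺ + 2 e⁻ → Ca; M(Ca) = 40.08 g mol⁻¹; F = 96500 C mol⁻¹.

Q = I·t = 38.60 × 11700 = 451600 C; n(e⁻) = 451600/96500 = 4.680 mol.
Theoretical n(Ca) = n(e⁻)/2 = 2.340 mol, i.e. m_theo = 2.340 × 40.08 = 93.79 g.
Efficiency = m_actual / m_theo = 79.0 / 93.79 = 84.2 %.

84.2 %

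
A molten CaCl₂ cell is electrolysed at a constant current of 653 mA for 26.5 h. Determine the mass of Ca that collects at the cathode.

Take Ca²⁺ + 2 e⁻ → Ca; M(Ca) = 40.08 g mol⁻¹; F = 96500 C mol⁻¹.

12.9 g

Q = I·t = 0.6530 A × 95400 s = 62300 C.
n(e⁻) = Q/F = 62300 / 96500 = 0.6456 mol.
Ca²⁺ + 2 e⁻ → Ca, so n(Ca) = n(e⁻)/2 = 0.3228 mol.
m = n·M = 0.3228 × 40.08 = 12.9 g.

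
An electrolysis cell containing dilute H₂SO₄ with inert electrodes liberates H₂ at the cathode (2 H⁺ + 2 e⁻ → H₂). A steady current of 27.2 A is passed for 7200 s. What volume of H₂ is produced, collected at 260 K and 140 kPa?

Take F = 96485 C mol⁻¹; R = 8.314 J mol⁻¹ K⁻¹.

15.7 L

Q = I·t = 27.20 A × 7200.0 s = 195800 C.
n(e⁻) = Q/F = 195800 / 96485 = 2.030 mol.
2 electrons are transferred per H₂ molecule, so n(H₂) = 2.030 / 2 = 1.015 mol.
V = nRT/P = (1.015 × 8.314 × 260) / (140 × 10³ Pa) = 0.0157 m³ = 15.7 L.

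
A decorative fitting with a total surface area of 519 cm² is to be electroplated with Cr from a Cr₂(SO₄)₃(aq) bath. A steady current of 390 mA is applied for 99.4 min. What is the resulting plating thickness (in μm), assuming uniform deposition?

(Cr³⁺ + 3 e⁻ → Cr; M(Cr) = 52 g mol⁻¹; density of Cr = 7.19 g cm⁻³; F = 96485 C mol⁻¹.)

1.12 μm

Q = I·t = 0.3900 × 5964.0 = 2326 C; n(e⁻) = 0.02411 mol.
n(Cr) = n(e⁻)/3 = 0.008036 mol, so m = 0.008036 × 52 = 0.4179 g.
Volume = m/ρ = 0.4179 / 7.19 = 0.05812 cm³.
Thickness = V/A = 0.05812 / 519 = 1.12 × 10⁻⁴ cm = 1.12 μm.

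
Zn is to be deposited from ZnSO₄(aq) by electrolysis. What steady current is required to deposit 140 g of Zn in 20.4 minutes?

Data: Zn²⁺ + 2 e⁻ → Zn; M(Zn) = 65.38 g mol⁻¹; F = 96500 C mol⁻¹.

338 A

n(Zn) = 140 / 65.38 = 2.141 mol.
n(e⁻) = 2 × 2.141 = 4.283 mol.
Q = n(e⁻)·F = 4.283 × 96500 = 413300 C.
I = Q/t = 413300 / 1224.0 s = 338 A.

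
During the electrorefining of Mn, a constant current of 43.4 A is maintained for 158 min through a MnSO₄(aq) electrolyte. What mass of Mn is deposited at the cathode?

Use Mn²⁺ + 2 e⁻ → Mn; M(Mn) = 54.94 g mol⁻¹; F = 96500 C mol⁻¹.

Q = I·t = 43.40 A × 9480.0 s = 411400 C.
n(e⁻) = Q/F = 411400 / 96500 = 4.264 mol.
Mn²⁺ + 2 e⁻ → Mn, so n(Mn) = n(e⁻)/2 = 2.132 mol.
m = n·M = 2.132 × 54.94 = 117 g.

117 g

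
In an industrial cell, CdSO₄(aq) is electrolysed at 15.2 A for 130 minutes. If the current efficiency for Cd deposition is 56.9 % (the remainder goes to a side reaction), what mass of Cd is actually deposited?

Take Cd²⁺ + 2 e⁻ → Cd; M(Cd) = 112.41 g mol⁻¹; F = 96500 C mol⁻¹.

Q = I·t = 15.20 × 7800.0 = 118600 C.
n(e⁻) = 118600/96500 = 1.229 mol; theoretically n(Cd) = 1.229/2 = 0.6143 mol, m_theo = 69.05 g.
At 56.9 % efficiency, m_actual = 0.569 × 69.05 = 39.3 g.

39.3 g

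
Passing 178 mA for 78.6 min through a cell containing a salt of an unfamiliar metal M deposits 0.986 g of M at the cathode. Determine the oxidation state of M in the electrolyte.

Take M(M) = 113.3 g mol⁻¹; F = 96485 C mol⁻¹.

+1

Q = I·t = 0.1780 A × 4716.0 s = 839.4 C, so n(e⁻) = 839.4/96485 = 0.008700 mol.
n(M) deposited = 0.986 / 113.3 = 0.008703 mol.
Electrons per atom = n(e⁻)/n(M) = 0.008700 / 0.008703 = 1.00 ≈ 1, so the ion is M⁺.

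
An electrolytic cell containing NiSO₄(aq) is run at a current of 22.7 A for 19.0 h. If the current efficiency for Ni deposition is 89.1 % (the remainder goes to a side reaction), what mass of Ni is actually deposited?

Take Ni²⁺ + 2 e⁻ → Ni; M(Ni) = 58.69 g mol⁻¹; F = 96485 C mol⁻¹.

Q = I·t = 22.70 × 68400 = 1553000 C.
n(e⁻) = 1553000/96485 = 16.09 mol; theoretically n(Ni) = 16.09/2 = 8.046 mol, m_theo = 472.2 g.
At 89.1 % efficiency, m_actual = 0.891 × 472.2 = 421 g.

421 g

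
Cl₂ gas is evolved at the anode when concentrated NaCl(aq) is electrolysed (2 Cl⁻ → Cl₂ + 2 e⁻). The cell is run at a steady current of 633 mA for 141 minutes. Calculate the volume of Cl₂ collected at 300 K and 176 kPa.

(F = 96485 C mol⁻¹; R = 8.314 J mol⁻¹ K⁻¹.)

Q = I·t = 0.6330 A × 8460.0 s = 5355 C.
n(e⁻) = Q/F = 5355 / 96485 = 0.05550 mol.
2 electrons are transferred per Cl₂ molecule, so n(Cl₂) = 0.05550 / 2 = 0.02775 mol.
V = nRT/P = (0.02775 × 8.314 × 300) / (176 × 10³ Pa) = 3.93 × 10⁻⁴ m³ = 0.393 L.

0.393 L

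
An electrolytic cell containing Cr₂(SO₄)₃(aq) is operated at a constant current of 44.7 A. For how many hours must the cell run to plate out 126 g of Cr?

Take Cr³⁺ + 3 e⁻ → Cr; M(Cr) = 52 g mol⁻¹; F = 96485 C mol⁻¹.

n(Cr) = m/M = 126 / 52 = 2.423 mol.
Each Cr atom requires 3 electrons, so n(e⁻) = 3 × 2.423 = 7.269 mol.
Q = n(e⁻)·F = 7.269 × 96485 = 701400 C.
t = Q/I = 701400 / 44.70 A = 15690 s = 4.36 h.

4.36 h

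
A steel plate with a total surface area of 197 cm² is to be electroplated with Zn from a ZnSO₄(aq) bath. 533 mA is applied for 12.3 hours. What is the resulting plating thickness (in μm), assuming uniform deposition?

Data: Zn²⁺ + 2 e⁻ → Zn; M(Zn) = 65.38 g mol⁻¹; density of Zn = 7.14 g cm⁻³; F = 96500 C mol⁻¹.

Q = I·t = 0.5330 × 44280 = 23600 C; n(e⁻) = 0.2446 mol.
n(Zn) = n(e⁻)/2 = 0.1223 mol, so m = 0.1223 × 65.38 = 7.995 g.
Volume = m/ρ = 7.995 / 7.14 = 1.120 cm³.
Thickness = V/A = 1.120 / 197 = 0.00568 cm = 56.8 μm.

56.8 μm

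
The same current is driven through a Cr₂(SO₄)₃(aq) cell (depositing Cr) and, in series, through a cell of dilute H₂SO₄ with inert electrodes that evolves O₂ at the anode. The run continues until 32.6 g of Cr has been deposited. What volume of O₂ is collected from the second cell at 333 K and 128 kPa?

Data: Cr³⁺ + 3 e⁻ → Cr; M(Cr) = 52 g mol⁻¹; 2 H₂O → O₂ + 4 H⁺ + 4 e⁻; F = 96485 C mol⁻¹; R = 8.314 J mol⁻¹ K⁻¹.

n(Cr) = 32.6 / 52 = 0.6269 mol, so n(e⁻) = 3 × 0.6269 = 1.881 mol.
The cells are in series, so the same 1.881 mol of electrons passes through the second cell.
2 H₂O → O₂ + 4 H⁺ + 4 e⁻ — 4 mol e⁻ per mol O₂, so n(O₂) = 1.881/4 = 0.4702 mol.
V = nRT/P = (0.4702 × 8.314 × 333) / (128 × 10³) = 0.0102 m³ = 10.2 L.

10.2 L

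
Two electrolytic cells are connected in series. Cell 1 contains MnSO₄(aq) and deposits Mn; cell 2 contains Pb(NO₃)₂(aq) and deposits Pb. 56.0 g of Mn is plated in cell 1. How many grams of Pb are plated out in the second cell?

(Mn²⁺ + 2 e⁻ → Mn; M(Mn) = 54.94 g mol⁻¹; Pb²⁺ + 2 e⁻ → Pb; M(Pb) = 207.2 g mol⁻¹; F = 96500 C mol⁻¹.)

n(Mn) = 56.0 / 54.94 = 1.019 mol.
Since Mn²⁺ + 2 e⁻ → Mn, n(e⁻) passed = 2 × 1.019 = 2.039 mol.
Cells in series carry the same charge, so the same 2.039 mol of electrons passes through cell 2.
Pb²⁺ + 2 e⁻ → Pb, so n(Pb) = 2.039 / 2 = 1.019 mol.
m(Pb) = 1.019 × 207.2 = 211 g.

211 g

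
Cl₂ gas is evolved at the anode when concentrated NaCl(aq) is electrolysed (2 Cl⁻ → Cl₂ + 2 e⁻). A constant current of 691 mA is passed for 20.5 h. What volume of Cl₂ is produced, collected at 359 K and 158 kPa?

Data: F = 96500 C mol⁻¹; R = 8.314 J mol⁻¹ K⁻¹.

4.99 L

Q = I·t = 0.6910 A × 73800 s = 51000 C.
n(e⁻) = Q/F = 51000 / 96500 = 0.5285 mol.
2 electrons are transferred per Cl₂ molecule, so n(Cl₂) = 0.5285 / 2 = 0.2642 mol.
V = nRT/P = (0.2642 × 8.314 × 359) / (158 × 10³ Pa) = 0.00499 m³ = 4.99 L.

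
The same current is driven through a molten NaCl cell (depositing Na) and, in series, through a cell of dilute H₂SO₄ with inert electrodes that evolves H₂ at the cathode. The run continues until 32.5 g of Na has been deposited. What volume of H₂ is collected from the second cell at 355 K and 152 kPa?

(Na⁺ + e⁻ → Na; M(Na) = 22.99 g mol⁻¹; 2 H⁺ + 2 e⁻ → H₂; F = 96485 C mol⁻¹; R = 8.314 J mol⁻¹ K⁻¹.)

13.7 L

n(Na) = 32.5 / 22.99 = 1.414 mol, so n(e⁻) = 1 × 1.414 = 1.414 mol.
The cells are in series, so the same 1.414 mol of electrons passes through the second cell.
2 H⁺ + 2 e⁻ → H₂ — 2 mol e⁻ per mol H₂, so n(H₂) = 1.414/2 = 0.7068 mol.
V = nRT/P = (0.7068 × 8.314 × 355) / (152 × 10³) = 0.0137 m³ = 13.7 L.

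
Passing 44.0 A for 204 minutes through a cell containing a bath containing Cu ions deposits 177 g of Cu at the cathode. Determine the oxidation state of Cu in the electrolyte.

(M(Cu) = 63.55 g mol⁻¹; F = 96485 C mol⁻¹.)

Q = I·t = 44.00 A × 12240 s = 538600 C, so n(e⁻) = 538600/96485 = 5.582 mol.
n(Cu) deposited = 177 / 63.55 = 2.785 mol.
Electrons per atom = n(e⁻)/n(Cu) = 5.582 / 2.785 = 2.00 ≈ 2, so the ion is Cu²⁺.

+2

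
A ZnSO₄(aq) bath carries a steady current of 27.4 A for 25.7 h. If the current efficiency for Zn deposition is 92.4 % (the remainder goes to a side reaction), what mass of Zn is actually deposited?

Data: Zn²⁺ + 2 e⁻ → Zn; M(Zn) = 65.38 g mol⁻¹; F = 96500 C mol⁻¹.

793 g

Q = I·t = 27.40 × 92520 = 2535000 C.
n(e⁻) = 2535000/96500 = 26.27 mol; theoretically n(Zn) = 26.27/2 = 13.13 mol, m_theo = 858.8 g.
At 92.4 % efficiency, m_actual = 0.924 × 858.8 = 793 g.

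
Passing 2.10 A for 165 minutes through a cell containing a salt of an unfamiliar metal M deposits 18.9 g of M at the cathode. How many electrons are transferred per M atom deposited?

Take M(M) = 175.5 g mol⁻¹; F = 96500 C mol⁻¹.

2

Q = I·t = 2.100 A × 9900.0 s = 20790 C, so n(e⁻) = 20790/96500 = 0.2154 mol.
n(M) deposited = 18.9 / 175.5 = 0.1077 mol.
Electrons per atom = n(e⁻)/n(M) = 0.2154 / 0.1077 = 2.00 ≈ 2, so the ion is M²⁺.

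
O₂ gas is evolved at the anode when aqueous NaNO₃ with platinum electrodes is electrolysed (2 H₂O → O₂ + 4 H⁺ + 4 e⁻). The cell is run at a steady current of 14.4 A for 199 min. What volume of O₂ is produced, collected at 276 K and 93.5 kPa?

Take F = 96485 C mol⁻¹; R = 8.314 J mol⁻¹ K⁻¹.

10.9 L

Q = I·t = 14.40 A × 11940 s = 171900 C.
n(e⁻) = Q/F = 171900 / 96485 = 1.782 mol.
4 electrons are transferred per O₂ molecule, so n(O₂) = 1.782 / 4 = 0.4455 mol.
V = nRT/P = (0.4455 × 8.314 × 276) / (93.5 × 10³ Pa) = 0.0109 m³ = 10.9 L.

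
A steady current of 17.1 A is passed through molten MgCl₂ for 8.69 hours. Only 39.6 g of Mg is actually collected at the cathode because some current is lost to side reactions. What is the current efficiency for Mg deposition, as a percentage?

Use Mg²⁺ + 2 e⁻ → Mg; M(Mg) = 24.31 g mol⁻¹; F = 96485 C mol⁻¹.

58.8 %

Q = I·t = 17.10 × 31284 = 535000 C; n(e⁻) = 535000/96485 = 5.544 mol.
Theoretical n(Mg) = n(e⁻)/2 = 2.772 mol, i.e. m_theo = 2.772 × 24.31 = 67.39 g.
Efficiency = m_actual / m_theo = 39.6 / 67.39 = 58.8 %.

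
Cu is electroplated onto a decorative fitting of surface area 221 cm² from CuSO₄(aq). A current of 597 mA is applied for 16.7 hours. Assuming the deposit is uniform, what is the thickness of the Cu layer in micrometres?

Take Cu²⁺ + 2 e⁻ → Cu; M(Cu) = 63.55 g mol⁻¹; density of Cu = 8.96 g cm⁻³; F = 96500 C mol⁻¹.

Q = I·t = 0.5970 × 60120 = 35890 C; n(e⁻) = 0.3719 mol.
n(Cu) = n(e⁻)/2 = 0.1860 mol, so m = 0.1860 × 63.55 = 11.82 g.
Volume = m/ρ = 11.82 / 8.96 = 1.319 cm³.
Thickness = V/A = 1.319 / 221 = 0.00597 cm = 59.7 μm.

59.7 μm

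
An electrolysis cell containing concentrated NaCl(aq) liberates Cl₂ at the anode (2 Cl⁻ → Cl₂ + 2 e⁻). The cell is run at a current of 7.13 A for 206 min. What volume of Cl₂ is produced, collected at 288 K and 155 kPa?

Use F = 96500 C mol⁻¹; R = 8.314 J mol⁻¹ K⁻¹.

Q = I·t = 7.130 A × 12360 s = 88130 C.
n(e⁻) = Q/F = 88130 / 96500 = 0.9132 mol.
2 electrons are transferred per Cl₂ molecule, so n(Cl₂) = 0.9132 / 2 = 0.4566 mol.
V = nRT/P = (0.4566 × 8.314 × 288) / (155 × 10³ Pa) = 0.00705 m³ = 7.05 L.

7.05 L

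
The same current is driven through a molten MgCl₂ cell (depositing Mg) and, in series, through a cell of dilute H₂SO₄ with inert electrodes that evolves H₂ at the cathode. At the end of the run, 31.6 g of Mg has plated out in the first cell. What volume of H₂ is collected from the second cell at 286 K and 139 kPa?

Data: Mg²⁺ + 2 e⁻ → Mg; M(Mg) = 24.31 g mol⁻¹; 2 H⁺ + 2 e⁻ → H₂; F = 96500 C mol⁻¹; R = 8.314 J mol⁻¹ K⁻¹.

22.2 L

n(Mg) = 31.6 / 24.31 = 1.300 mol, so n(e⁻) = 2 × 1.300 = 2.600 mol.
The cells are in series, so the same 2.600 mol of electrons passes through the second cell.
2 H⁺ + 2 e⁻ → H₂ — 2 mol e⁻ per mol H₂, so n(H₂) = 2.600/2 = 1.300 mol.
V = nRT/P = (1.300 × 8.314 × 286) / (139 × 10³) = 0.0222 m³ = 22.2 L.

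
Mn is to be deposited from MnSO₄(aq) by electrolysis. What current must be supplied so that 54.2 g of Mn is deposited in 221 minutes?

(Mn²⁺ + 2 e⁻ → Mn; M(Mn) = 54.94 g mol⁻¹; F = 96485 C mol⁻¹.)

14.4 A

n(Mn) = 54.2 / 54.94 = 0.9865 mol.
n(e⁻) = 2 × 0.9865 = 1.973 mol.
Q = n(e⁻)·F = 1.973 × 96485 = 190400 C.
I = Q/t = 190400 / 13260 s = 14.4 A.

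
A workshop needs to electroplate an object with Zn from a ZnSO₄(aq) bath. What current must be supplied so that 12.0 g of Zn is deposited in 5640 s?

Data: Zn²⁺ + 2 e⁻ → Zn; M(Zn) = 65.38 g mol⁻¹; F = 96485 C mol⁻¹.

n(Zn) = 12.0 / 65.38 = 0.1835 mol.
n(e⁻) = 2 × 0.1835 = 0.3671 mol.
Q = n(e⁻)·F = 0.3671 × 96485 = 35420 C.
I = Q/t = 35420 / 5640.0 s = 6.28 A.

6.28 A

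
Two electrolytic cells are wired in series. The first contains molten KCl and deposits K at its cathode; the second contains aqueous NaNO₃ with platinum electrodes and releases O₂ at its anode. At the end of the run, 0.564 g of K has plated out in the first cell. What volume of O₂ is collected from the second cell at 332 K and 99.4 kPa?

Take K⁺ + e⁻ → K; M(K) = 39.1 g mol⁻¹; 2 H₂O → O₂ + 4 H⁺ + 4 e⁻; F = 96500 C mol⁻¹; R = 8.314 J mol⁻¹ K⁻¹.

n(K) = 0.564 / 39.1 = 0.01442 mol, so n(e⁻) = 1 × 0.01442 = 0.01442 mol.
The cells are in series, so the same 0.01442 mol of electrons passes through the second cell.
2 H₂O → O₂ + 4 H⁺ + 4 e⁻ — 4 mol e⁻ per mol O₂, so n(O₂) = 0.01442/4 = 0.003606 mol.
V = nRT/P = (0.003606 × 8.314 × 332) / (99.4 × 10³) = 1.00 × 10⁻⁴ m³ = 0.100 L.

0.100 L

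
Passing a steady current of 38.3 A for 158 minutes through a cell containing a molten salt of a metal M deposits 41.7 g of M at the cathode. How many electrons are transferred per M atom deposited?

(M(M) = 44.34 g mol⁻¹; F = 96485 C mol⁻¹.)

4

Q = I·t = 38.30 A × 9480.0 s = 363100 C, so n(e⁻) = 363100/96485 = 3.763 mol.
n(M) deposited = 41.7 / 44.34 = 0.9405 mol.
Electrons per atom = n(e⁻)/n(M) = 3.763 / 0.9405 = 4.00 ≈ 4, so the ion is M⁴⁺.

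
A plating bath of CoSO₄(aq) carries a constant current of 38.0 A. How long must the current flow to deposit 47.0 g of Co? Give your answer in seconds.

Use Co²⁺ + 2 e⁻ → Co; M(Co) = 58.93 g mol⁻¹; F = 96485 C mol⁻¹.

4050 s

n(Co) = m/M = 47.0 / 58.93 = 0.7976 mol.
Each Co atom requires 2 electrons, so n(e⁻) = 2 × 0.7976 = 1.595 mol.
Q = n(e⁻)·F = 1.595 × 96485 = 153900 C.
t = Q/I = 153900 / 38.00 A = 4050 s.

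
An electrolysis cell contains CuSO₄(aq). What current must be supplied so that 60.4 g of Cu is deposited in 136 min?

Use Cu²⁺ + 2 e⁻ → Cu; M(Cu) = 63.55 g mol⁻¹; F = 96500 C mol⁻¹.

n(Cu) = 60.4 / 63.55 = 0.9504 mol.
n(e⁻) = 2 × 0.9504 = 1.901 mol.
Q = n(e⁻)·F = 1.901 × 96500 = 183400 C.
I = Q/t = 183400 / 8160.0 s = 22.5 A.

22.5 A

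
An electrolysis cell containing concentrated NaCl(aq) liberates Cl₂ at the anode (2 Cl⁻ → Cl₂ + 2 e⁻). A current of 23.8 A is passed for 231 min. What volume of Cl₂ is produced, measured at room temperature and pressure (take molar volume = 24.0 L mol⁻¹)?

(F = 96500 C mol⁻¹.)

Q = I·t = 23.80 A × 13860 s = 329900 C.
n(e⁻) = Q/F = 329900 / 96500 = 3.418 mol.
2 electrons are transferred per Cl₂ molecule, so n(Cl₂) = 3.418 / 2 = 1.709 mol.
V = n × V_m = 1.709 × 24.0 = 41.0 L.

41.0 L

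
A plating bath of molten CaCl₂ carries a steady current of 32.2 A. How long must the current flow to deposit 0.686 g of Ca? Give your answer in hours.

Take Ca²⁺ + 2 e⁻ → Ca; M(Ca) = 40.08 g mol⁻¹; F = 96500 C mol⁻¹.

n(Ca) = m/M = 0.686 / 40.08 = 0.01712 mol.
Each Ca atom requires 2 electrons, so n(e⁻) = 2 × 0.01712 = 0.03423 mol.
Q = n(e⁻)·F = 0.03423 × 96500 = 3303 C.
t = Q/I = 3303 / 32.20 A = 102.6 s = 0.0285 h.

0.0285 h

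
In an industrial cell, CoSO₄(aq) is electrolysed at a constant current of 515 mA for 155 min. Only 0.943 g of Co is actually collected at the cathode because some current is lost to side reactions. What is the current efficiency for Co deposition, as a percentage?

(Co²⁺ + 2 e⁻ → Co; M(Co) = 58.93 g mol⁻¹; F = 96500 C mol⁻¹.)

Q = I·t = 0.5150 × 9300.0 = 4790 C; n(e⁻) = 4790/96500 = 0.04963 mol.
Theoretical n(Co) = n(e⁻)/2 = 0.02482 mol, i.e. m_theo = 0.02482 × 58.93 = 1.462 g.
Efficiency = m_actual / m_theo = 0.943 / 1.462 = 64.5 %.

64.5 %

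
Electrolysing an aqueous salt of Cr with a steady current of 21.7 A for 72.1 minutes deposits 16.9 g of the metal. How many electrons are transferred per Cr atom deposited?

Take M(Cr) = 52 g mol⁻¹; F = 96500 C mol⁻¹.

Q = I·t = 21.70 A × 4326.0 s = 93870 C, so n(e⁻) = 93870/96500 = 0.9728 mol.
n(Cr) deposited = 16.9 / 52 = 0.3250 mol.
Electrons per atom = n(e⁻)/n(Cr) = 0.9728 / 0.3250 = 2.99 ≈ 3, so the ion is Cr³⁺.

3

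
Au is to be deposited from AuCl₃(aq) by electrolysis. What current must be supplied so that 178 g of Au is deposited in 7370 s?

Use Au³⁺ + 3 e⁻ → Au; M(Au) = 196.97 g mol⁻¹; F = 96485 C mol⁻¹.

n(Au) = 178 / 196.97 = 0.9037 mol.
n(e⁻) = 3 × 0.9037 = 2.711 mol.
Q = n(e⁻)·F = 2.711 × 96485 = 261600 C.
I = Q/t = 261600 / 7370.0 s = 35.5 A.

35.5 A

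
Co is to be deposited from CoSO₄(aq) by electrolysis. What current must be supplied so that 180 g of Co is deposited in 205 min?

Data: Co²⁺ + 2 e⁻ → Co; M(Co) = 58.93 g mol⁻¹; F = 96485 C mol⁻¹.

47.9 A

n(Co) = 180 / 58.93 = 3.054 mol.
n(e⁻) = 2 × 3.054 = 6.109 mol.
Q = n(e⁻)·F = 6.109 × 96485 = 589400 C.
I = Q/t = 589400 / 12300 s = 47.9 A.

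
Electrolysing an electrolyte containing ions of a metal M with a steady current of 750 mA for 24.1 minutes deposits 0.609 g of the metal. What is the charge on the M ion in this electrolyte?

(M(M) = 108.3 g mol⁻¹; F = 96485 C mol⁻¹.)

Q = I·t = 0.7500 A × 1446.0 s = 1084 C, so n(e⁻) = 1084/96485 = 0.01124 mol.
n(M) deposited = 0.609 / 108.3 = 0.005623 mol.
Electrons per atom = n(e⁻)/n(M) = 0.01124 / 0.005623 = 2.00 ≈ 2, so the ion is M²⁺.

+2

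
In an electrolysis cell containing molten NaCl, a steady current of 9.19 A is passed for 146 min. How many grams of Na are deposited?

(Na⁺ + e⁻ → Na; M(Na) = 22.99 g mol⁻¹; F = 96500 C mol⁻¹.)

Q = I·t = 9.190 A × 8760.0 s = 80500 C.
n(e⁻) = Q/F = 80500 / 96500 = 0.8342 mol.
Na⁺ + e⁻ → Na, so n(Na) = n(e⁻)/1 = 0.8342 mol.
m = n·M = 0.8342 × 22.99 = 19.2 g.

19.2 g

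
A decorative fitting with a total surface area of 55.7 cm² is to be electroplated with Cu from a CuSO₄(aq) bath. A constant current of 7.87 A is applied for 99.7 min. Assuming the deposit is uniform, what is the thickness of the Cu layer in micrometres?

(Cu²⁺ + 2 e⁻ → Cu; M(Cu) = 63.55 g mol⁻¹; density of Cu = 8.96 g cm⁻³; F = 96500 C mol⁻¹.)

Q = I·t = 7.870 × 5982.0 = 47080 C; n(e⁻) = 0.4879 mol.
n(Cu) = n(e⁻)/2 = 0.2439 mol, so m = 0.2439 × 63.55 = 15.50 g.
Volume = m/ρ = 15.50 / 8.96 = 1.730 cm³.
Thickness = V/A = 1.730 / 55.7 = 0.0311 cm = 311 μm.

311 μm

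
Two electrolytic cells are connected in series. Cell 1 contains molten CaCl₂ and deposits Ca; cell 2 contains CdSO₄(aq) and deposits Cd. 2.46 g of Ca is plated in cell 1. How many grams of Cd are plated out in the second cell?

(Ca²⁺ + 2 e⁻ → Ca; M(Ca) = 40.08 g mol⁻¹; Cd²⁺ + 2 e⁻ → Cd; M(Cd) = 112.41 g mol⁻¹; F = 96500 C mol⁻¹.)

n(Ca) = 2.46 / 40.08 = 0.06138 mol.
Since Ca²⁺ + 2 e⁻ → Ca, n(e⁻) passed = 2 × 0.06138 = 0.1228 mol.
Cells in series carry the same charge, so the same 0.1228 mol of electrons passes through cell 2.
Cd²⁺ + 2 e⁻ → Cd, so n(Cd) = 0.1228 / 2 = 0.06138 mol.
m(Cd) = 0.06138 × 112.41 = 6.90 g.

6.90 g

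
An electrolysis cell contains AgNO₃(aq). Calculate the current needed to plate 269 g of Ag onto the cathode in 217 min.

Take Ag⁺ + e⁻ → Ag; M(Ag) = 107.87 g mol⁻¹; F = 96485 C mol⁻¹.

18.5 A

n(Ag) = 269 / 107.87 = 2.494 mol.
n(e⁻) = 1 × 2.494 = 2.494 mol.
Q = n(e⁻)·F = 2.494 × 96485 = 240600 C.
I = Q/t = 240600 / 13020 s = 18.5 A.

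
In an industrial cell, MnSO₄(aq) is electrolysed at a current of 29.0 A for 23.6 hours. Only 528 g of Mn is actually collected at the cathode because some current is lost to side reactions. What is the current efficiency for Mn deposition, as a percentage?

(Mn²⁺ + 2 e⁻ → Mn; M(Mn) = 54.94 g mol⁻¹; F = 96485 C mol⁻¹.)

Q = I·t = 29.00 × 84960 = 2464000 C; n(e⁻) = 2464000/96485 = 25.54 mol.
Theoretical n(Mn) = n(e⁻)/2 = 12.77 mol, i.e. m_theo = 12.77 × 54.94 = 701.5 g.
Efficiency = m_actual / m_theo = 528 / 701.5 = 75.3 %.

75.3 %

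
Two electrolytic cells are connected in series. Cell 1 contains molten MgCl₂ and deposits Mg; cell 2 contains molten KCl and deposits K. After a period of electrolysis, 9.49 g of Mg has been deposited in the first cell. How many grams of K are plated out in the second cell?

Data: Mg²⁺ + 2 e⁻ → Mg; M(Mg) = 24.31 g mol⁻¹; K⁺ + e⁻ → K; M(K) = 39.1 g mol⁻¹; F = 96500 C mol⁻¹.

n(Mg) = 9.49 / 24.31 = 0.3904 mol.
Since Mg²⁺ + 2 e⁻ → Mg, n(e⁻) passed = 2 × 0.3904 = 0.7807 mol.
Cells in series carry the same charge, so the same 0.7807 mol of electrons passes through cell 2.
K⁺ + e⁻ → K, so n(K) = 0.7807 / 1 = 0.7807 mol.
m(K) = 0.7807 × 39.1 = 30.5 g.

30.5 g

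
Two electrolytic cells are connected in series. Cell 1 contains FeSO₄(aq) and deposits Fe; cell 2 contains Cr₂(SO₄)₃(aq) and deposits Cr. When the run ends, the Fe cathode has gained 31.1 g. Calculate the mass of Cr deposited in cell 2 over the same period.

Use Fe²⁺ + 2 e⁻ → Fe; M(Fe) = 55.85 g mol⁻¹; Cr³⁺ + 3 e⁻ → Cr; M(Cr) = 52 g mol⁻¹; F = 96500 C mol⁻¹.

19.3 g

n(Fe) = 31.1 / 55.85 = 0.5568 mol.
Since Fe²⁺ + 2 e⁻ → Fe, n(e⁻) passed = 2 × 0.5568 = 1.114 mol.
Cells in series carry the same charge, so the same 1.114 mol of electrons passes through cell 2.
Cr³⁺ + 3 e⁻ → Cr, so n(Cr) = 1.114 / 3 = 0.3712 mol.
m(Cr) = 0.3712 × 52 = 19.3 g.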